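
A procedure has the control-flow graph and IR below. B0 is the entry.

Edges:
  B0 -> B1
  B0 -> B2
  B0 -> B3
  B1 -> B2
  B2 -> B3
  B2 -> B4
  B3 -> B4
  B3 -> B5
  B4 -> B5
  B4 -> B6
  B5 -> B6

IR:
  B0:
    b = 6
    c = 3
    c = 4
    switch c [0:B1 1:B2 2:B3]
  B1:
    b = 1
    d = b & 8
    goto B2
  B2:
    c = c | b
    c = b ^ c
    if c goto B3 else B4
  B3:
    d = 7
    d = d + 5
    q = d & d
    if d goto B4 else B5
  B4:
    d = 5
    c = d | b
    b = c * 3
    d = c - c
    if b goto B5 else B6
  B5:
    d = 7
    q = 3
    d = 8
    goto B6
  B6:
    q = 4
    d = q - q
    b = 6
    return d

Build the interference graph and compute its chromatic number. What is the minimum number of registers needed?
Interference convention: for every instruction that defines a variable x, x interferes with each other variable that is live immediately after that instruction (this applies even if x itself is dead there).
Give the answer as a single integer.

Answer: 3

Working:
Block summaries:
  B0: def={b,c} ue=∅
  B1: def={b,d} ue=∅
  B2: def={c} ue={b,c}
  B3: def={d,q} ue=∅
  B4: def={b,c,d} ue={b}
  B5: def={d,q} ue=∅
  B6: def={b,d,q} ue=∅

Live sets:
  B0 li=∅ lo={b,c}
  B1 li={c} lo={b,c}
  B2 li={b,c} lo={b}
  B3 li={b} lo={b}
  B4 li={b} lo=∅
  B5 li=∅ lo=∅
  B6 li=∅ lo=∅

Interference:
  b — {c,d,q}
  c — {b,d}
  d — {b,c,q}
  q — {b,d}

Registers:
  {b,c,d} pairwise interfere (3-clique) ⇒ χ ≥ 3
  assign b→R0 c→R2 d→R1 q→R2 — no edge inside a register ⇒ χ ≤ 3
  χ = 3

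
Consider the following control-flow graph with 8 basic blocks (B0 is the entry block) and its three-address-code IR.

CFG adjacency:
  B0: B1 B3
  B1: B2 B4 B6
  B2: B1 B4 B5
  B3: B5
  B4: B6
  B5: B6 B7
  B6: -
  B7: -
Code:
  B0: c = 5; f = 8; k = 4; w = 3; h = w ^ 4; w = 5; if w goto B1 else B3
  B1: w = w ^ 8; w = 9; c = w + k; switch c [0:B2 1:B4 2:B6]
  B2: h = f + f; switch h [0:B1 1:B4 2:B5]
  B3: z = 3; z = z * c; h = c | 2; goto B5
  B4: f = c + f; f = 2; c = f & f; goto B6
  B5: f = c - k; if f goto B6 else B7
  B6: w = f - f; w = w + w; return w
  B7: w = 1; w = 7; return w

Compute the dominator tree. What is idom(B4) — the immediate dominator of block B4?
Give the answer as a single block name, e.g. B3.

Answer: B1

Analysis:
idom tree: B1←B0 B2←B1 B3←B0 B4←B1 B5←B0 B6←B0 B7←B5
Join-block Dom:
  B1: preds {B0,B2}: {B0} ∩ {B0,B1,B2} = {B0}; idom=B0
  B4: preds {B1,B2}: {B0,B1} ∩ {B0,B1,B2} = {B0,B1}; idom=B1
  B5: preds {B2,B3}: {B0,B1,B2} ∩ {B0,B3} = {B0}; idom=B0
  B6: preds {B1,B4,B5}: {B0,B1} ∩ {B0,B1,B4} ∩ {B0,B5} = {B0}; idom=B0

idom(B4) = B1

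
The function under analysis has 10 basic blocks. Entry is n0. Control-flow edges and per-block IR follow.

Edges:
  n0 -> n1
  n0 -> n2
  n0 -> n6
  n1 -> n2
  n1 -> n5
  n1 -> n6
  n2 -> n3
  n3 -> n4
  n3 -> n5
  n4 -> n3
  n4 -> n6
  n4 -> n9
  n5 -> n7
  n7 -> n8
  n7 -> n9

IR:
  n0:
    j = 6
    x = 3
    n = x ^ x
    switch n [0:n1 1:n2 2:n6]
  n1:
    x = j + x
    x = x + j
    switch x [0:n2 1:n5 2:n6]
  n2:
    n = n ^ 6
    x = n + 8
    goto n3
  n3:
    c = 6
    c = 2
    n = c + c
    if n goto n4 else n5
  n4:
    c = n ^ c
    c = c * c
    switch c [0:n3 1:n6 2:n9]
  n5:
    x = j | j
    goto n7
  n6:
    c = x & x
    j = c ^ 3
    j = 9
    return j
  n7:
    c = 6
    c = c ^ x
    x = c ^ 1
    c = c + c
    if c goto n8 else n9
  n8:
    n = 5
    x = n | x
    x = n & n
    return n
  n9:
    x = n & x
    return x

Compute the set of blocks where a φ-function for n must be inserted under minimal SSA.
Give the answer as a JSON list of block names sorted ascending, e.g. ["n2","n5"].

Answer: ["n3", "n5", "n6", "n9"]

Analysis:
idom tree: n1←n0 n2←n0 n3←n2 n4←n3 n5←n0 n6←n0 n7←n5 n8←n7 n9←n0
Join-block Dom:
  n2: preds {n0,n1}: {n0} ∩ {n0,n1} = {n0}; idom=n0
  n3: preds {n2,n4}: {n0,n2} ∩ {n0,n2,n3,n4} = {n0,n2}; idom=n2
  n5: preds {n1,n3}: {n0,n1} ∩ {n0,n2,n3} = {n0}; idom=n0
  n6: preds {n0,n1,n4}: {n0} ∩ {n0,n1} ∩ {n0,n2,n3,n4} = {n0}; idom=n0
  n9: preds {n4,n7}: {n0,n2,n3,n4} ∩ {n0,n5,n7} = {n0}; idom=n0

DF walk-up:
  join n2 pred n0: · stop@n0
  join n2 pred n1: n1 stop@n0
  join n3 pred n2: · stop@n2
  join n3 pred n4: n4→n3 stop@n2
  join n5 pred n1: n1 stop@n0
  join n5 pred n3: n3→n2 stop@n0
  join n6 pred n0: · stop@n0
  join n6 pred n1: n1 stop@n0
  join n6 pred n4: n4→n3→n2 stop@n0
  join n9 pred n4: n4→n3→n2 stop@n0
  join n9 pred n7: n7→n5 stop@n0
  n0 → ∅
  n1 → {n2,n5,n6}
  n2 → {n5,n6,n9}
  n3 → {n3,n5,n6,n9}
  n4 → {n3,n6,n9}
  n5 → {n9}
  n6 → ∅
  n7 → {n9}
  n8 → ∅
  n9 → ∅

φ for n: defs {n0,n2,n3,n8}
  DF⁺ = {n3,n5,n6,n9}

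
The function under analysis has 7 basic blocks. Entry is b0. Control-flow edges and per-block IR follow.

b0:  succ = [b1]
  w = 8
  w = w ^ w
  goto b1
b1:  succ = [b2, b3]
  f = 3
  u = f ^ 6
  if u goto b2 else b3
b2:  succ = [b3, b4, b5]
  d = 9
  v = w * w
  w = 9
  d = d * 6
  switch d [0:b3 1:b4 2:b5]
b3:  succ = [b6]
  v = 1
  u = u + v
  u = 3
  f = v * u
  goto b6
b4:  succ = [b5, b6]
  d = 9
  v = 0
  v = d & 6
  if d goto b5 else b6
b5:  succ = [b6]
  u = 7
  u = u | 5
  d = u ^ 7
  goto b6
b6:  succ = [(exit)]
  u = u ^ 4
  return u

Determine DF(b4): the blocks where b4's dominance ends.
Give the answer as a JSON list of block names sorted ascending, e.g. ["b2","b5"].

idom tree: b1←b0 b2←b1 b3←b1 b4←b2 b5←b2 b6←b1
Dom at joins:
  b3: preds {b1,b2}: {b0,b1} ∩ {b0,b1,b2} = {b0,b1}; idom=b1
  b5: preds {b2,b4}: {b0,b1,b2} ∩ {b0,b1,b2,b4} = {b0,b1,b2}; idom=b2
  b6: preds {b3,b4,b5}: {b0,b1,b3} ∩ {b0,b1,b2,b4} ∩ {b0,b1,b2,b5} = {b0,b1}; idom=b1

DF walk-up:
  join b3 pred b1: · stop@b1
  join b3 pred b2: b2 stop@b1
  join b5 pred b2: · stop@b2
  join b5 pred b4: b4 stop@b2
  join b6 pred b3: b3 stop@b1
  join b6 pred b4: b4→b2 stop@b1
  join b6 pred b5: b5→b2 stop@b1
  b0: DF=∅
  b1: DF=∅
  b2: DF={b3,b6}
  b3: DF={b6}
  b4: DF={b5,b6}
  b5: DF={b6}
  b6: DF=∅

DF(b4) = ["b5", "b6"]

Answer: ["b5", "b6"]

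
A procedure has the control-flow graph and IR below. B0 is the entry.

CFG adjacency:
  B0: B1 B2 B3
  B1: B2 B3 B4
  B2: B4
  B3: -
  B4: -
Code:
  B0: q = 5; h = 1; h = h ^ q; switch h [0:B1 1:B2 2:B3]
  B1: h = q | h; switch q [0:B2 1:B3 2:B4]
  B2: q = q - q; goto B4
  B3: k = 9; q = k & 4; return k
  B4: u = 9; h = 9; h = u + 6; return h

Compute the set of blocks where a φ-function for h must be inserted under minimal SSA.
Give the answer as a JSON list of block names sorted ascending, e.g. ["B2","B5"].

idom tree: B1←B0 B2←B0 B3←B0 B4←B0
Join-block Dom:
  B2: preds {B0,B1}: {B0} ∩ {B0,B1} = {B0}; idom=B0
  B3: preds {B0,B1}: {B0} ∩ {B0,B1} = {B0}; idom=B0
  B4: preds {B1,B2}: {B0,B1} ∩ {B0,B2} = {B0}; idom=B0

DF walk-up:
  B2←B0: walk · to B0
  B2←B1: walk B1 to B0
  B3←B0: walk · to B0
  B3←B1: walk B1 to B0
  B4←B1: walk B1 to B0
  B4←B2: walk B2 to B0
  B0: DF=∅
  B1: DF={B2,B3,B4}
  B2: DF={B4}
  B3: DF=∅
  B4: DF=∅

φ for h: defs {B0,B1,B4}
  DF⁺ = {B2,B3,B4}

Answer: ["B2", "B3", "B4"]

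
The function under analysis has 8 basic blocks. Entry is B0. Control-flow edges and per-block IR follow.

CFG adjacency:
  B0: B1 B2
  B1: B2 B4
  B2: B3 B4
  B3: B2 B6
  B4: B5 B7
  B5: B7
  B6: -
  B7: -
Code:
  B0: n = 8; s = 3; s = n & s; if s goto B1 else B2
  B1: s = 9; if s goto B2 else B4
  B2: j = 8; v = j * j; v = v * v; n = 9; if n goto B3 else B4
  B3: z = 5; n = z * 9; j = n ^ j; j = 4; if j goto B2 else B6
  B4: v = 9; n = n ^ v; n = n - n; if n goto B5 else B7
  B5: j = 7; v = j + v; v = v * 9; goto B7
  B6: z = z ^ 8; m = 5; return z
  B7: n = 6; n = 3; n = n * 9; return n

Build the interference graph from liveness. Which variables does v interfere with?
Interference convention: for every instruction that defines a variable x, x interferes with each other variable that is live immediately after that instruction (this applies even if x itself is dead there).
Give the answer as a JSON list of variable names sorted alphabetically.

Answer: ["j", "n"]

Analysis:
def/use:
  B0 def {n,s} use ∅
  B1 def {s} use ∅
  B2 def {j,n,v} use ∅
  B3 def {j,n,z} use {j}
  B4 def {n,v} use {n}
  B5 def {j,v} use {v}
  B6 def {m,z} use {z}
  B7 def {n} use ∅

Backward fixpoint:
  B0: in=∅ out={n}
  B1: in={n} out={n}
  B2: in=∅ out={j,n}
  B3: in={j} out={z}
  B4: in={n} out={v}
  B5: in={v} out=∅
  B6: in={z} out=∅
  B7: in=∅ out=∅

Interfere edges:
  j: {n,v,z}
  m: {z}
  n: {j,s,v,z}
  s: {n}
  v: {j,n}
  z: {j,m,n}

N(v) = ["j", "n"]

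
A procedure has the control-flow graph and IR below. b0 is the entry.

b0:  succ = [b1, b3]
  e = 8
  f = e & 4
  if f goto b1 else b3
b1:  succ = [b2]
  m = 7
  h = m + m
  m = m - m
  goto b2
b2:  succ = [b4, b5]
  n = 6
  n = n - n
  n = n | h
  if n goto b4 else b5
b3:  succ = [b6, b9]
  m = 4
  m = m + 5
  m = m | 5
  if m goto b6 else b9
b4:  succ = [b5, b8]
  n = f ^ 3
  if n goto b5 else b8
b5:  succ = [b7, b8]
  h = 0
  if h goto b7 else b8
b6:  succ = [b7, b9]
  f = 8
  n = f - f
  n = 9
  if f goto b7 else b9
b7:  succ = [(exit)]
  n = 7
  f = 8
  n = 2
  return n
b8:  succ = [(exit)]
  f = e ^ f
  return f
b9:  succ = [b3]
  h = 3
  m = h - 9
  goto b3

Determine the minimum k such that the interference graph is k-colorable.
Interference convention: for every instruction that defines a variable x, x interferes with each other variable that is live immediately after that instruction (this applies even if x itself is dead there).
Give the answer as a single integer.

Answer: 4

Working:
Per-block:
  b0: {e,f} / ∅
  b1: {h,m} / ∅
  b2: {n} / {h}
  b3: {m} / ∅
  b4: {n} / {f}
  b5: {h} / ∅
  b6: {f,n} / ∅
  b7: {f,n} / ∅
  b8: {f} / {e,f}
  b9: {h,m} / ∅

Backward fixpoint:
  b0 li=∅ lo={e,f}
  b1 li={e,f} lo={e,f,h}
  b2 li={e,f,h} lo={e,f}
  b3 li=∅ lo=∅
  b4 li={e,f} lo={e,f}
  b5 li={e,f} lo={e,f}
  b6 li=∅ lo=∅
  b7 li=∅ lo=∅
  b8 li={e,f} lo=∅
  b9 li=∅ lo=∅

Interfere edges:
  e — {f,h,m,n}
  f — {e,h,m,n}
  h — {e,f,m,n}
  m — {e,f,h}
  n — {e,f,h}

Colouring:
  {e,f,h,m} pairwise interfere (4-clique) ⇒ χ ≥ 4
  4-colouring: r0={e}  r1={f}  r2={h}  r3={m,n}
  χ = 4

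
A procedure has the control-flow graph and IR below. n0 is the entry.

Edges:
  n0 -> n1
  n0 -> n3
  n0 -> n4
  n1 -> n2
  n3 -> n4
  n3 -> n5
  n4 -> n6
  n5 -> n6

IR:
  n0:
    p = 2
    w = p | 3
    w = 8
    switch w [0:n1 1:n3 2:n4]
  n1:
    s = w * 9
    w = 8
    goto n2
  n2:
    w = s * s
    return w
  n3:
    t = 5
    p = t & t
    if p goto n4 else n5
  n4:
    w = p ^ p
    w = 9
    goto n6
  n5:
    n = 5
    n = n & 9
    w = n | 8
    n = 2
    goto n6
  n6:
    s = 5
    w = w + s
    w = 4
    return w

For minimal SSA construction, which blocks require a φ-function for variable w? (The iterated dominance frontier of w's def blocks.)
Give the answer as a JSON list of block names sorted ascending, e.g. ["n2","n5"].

idom tree: n1←n0 n2←n1 n3←n0 n4←n0 n5←n3 n6←n0
Dom at joins:
  n4: preds {n0,n3}: {n0} ∩ {n0,n3} = {n0}; idom=n0
  n6: preds {n4,n5}: {n0,n4} ∩ {n0,n3,n5} = {n0}; idom=n0

DF walk-up:
  join n4 pred n0: · stop@n0
  join n4 pred n3: n3 stop@n0
  join n6 pred n4: n4 stop@n0
  join n6 pred n5: n5→n3 stop@n0
  n0: DF=∅
  n1: DF=∅
  n2: DF=∅
  n3: DF={n4,n6}
  n4: DF={n6}
  n5: DF={n6}
  n6: DF=∅

φ for w: defs {n0,n1,n2,n4,n5,n6}
  DF⁺ = {n6}

Answer: ["n6"]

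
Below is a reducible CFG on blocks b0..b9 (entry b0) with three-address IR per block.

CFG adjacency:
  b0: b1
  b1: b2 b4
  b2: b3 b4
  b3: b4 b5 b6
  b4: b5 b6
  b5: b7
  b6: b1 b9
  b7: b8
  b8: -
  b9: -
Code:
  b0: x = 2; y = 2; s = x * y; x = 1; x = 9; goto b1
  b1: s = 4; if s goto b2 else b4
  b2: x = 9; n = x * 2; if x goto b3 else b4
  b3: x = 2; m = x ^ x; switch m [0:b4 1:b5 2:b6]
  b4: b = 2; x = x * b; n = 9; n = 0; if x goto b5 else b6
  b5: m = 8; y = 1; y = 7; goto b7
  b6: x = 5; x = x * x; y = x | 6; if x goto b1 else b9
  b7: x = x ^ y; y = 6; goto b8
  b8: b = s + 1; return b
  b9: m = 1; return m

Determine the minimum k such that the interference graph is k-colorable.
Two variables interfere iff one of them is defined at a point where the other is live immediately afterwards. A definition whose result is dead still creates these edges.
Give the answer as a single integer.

Answer: 3

Analysis:
def/use:
  b0: {s,x,y} / ∅
  b1: {s} / ∅
  b2: {n,x} / ∅
  b3: {m,x} / ∅
  b4: {b,n,x} / {x}
  b5: {m,y} / ∅
  b6: {x,y} / ∅
  b7: {x,y} / {x,y}
  b8: {b} / {s}
  b9: {m} / ∅

Liveness:
  b0 li=∅ lo={x}
  b1 li={x} lo={s,x}
  b2 li={s} lo={s,x}
  b3 li={s} lo={s,x}
  b4 li={s,x} lo={s,x}
  b5 li={s,x} lo={s,x,y}
  b6 li=∅ lo={x}
  b7 li={s,x,y} lo={s}
  b8 li={s} lo=∅
  b9 li=∅ lo=∅

Interfere edges:
  b: {s,x}
  m: {s,x}
  n: {s,x}
  s: {b,m,n,x,y}
  x: {b,m,n,s,y}
  y: {s,x}

Chromatic number:
  {b,s,x} pairwise interfere (3-clique) ⇒ χ ≥ 3
  assign b→c2 m→c2 n→c2 s→c0 x→c1 y→c2 — no edge inside a register ⇒ χ ≤ 3
  χ = 3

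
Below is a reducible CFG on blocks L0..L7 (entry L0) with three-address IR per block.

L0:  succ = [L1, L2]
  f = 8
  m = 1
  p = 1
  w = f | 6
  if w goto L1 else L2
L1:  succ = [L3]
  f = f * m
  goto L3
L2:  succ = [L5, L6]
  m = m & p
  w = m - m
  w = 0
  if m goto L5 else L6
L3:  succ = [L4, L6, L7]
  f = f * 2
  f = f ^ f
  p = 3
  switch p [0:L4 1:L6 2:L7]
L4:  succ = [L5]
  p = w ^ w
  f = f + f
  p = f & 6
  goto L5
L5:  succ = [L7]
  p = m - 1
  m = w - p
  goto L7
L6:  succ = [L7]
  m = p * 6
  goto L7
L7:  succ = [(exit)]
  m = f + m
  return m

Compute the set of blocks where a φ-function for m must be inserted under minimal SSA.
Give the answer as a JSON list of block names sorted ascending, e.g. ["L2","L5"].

Answer: ["L5", "L6", "L7"]

Analysis:
idom tree: L1←L0 L2←L0 L3←L1 L4←L3 L5←L0 L6←L0 L7←L0
Dom at joins:
  L5: preds {L2,L4}: {L0,L2} ∩ {L0,L1,L3,L4} = {L0}; idom=L0
  L6: preds {L2,L3}: {L0,L2} ∩ {L0,L1,L3} = {L0}; idom=L0
  L7: preds {L3,L5,L6}: {L0,L1,L3} ∩ {L0,L5} ∩ {L0,L6} = {L0}; idom=L0

DF derivation:
  join L5 pred L2: L2 stop@L0
  join L5 pred L4: L4→L3→L1 stop@L0
  join L6 pred L2: L2 stop@L0
  join L6 pred L3: L3→L1 stop@L0
  join L7 pred L3: L3→L1 stop@L0
  join L7 pred L5: L5 stop@L0
  join L7 pred L6: L6 stop@L0
  L0 → ∅
  L1 → {L5,L6,L7}
  L2 → {L5,L6}
  L3 → {L5,L6,L7}
  L4 → {L5}
  L5 → {L7}
  L6 → {L7}
  L7 → ∅

φ for m: defs {L0,L2,L5,L6,L7}
  DF⁺ = {L5,L6,L7}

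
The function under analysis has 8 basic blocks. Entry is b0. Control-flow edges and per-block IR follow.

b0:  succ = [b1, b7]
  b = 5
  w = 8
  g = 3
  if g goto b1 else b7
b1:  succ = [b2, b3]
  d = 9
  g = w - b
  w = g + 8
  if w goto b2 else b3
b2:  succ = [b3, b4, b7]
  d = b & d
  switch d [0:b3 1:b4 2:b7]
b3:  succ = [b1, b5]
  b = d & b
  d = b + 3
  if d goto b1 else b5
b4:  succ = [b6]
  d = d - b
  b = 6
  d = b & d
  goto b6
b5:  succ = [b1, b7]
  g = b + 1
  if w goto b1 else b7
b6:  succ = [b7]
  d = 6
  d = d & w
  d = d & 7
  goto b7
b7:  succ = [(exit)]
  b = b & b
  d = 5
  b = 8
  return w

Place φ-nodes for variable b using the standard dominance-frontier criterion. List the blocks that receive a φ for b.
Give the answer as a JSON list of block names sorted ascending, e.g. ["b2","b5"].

Answer: ["b1", "b7"]

Derivation:
idom tree: b1←b0 b2←b1 b3←b1 b4←b2 b5←b3 b6←b4 b7←b0
Dom at joins:
  b1: preds {b0,b3,b5}: {b0} ∩ {b0,b1,b3} ∩ {b0,b1,b3,b5} = {b0}; idom=b0
  b3: preds {b1,b2}: {b0,b1} ∩ {b0,b1,b2} = {b0,b1}; idom=b1
  b7: preds {b0,b2,b5,b6}: {b0} ∩ {b0,b1,b2} ∩ {b0,b1,b3,b5} ∩ {b0,b1,b2,b4,b6} = {b0}; idom=b0

DF walk-up:
  b1←b0: walk · to b0
  b1←b3: walk b3→b1 to b0
  b1←b5: walk b5→b3→b1 to b0
  b3←b1: walk · to b1
  b3←b2: walk b2 to b1
  b7←b0: walk · to b0
  b7←b2: walk b2→b1 to b0
  b7←b5: walk b5→b3→b1 to b0
  b7←b6: walk b6→b4→b2→b1 to b0
  b0: DF=∅
  b1: DF={b1,b7}
  b2: DF={b3,b7}
  b3: DF={b1,b7}
  b4: DF={b7}
  b5: DF={b1,b7}
  b6: DF={b7}
  b7: DF=∅

φ for b: defs {b0,b3,b4,b7}
  DF⁺ = {b1,b7}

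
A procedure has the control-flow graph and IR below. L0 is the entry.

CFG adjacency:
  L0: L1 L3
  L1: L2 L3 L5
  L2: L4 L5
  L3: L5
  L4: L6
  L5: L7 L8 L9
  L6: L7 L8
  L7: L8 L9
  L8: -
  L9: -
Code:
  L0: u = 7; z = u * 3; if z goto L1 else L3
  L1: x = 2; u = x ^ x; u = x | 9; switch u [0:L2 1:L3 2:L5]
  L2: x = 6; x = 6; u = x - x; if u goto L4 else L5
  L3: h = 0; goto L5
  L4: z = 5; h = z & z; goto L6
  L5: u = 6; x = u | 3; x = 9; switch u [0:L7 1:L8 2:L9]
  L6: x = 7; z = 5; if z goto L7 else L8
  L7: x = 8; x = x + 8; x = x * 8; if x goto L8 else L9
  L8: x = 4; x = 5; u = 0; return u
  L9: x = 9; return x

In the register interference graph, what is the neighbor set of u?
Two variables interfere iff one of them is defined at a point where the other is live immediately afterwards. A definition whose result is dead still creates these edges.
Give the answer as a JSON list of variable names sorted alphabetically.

Per-block:
  L0: def={u,z} ue=∅
  L1: def={u,x} ue=∅
  L2: def={u,x} ue=∅
  L3: def={h} ue=∅
  L4: def={h,z} ue=∅
  L5: def={u,x} ue=∅
  L6: def={x,z} ue=∅
  L7: def={x} ue=∅
  L8: def={u,x} ue=∅
  L9: def={x} ue=∅

Liveness:
  live L0: ∅→∅
  live L1: ∅→∅
  live L2: ∅→∅
  live L3: ∅→∅
  live L4: ∅→∅
  live L5: ∅→∅
  live L6: ∅→∅
  live L7: ∅→∅
  live L8: ∅→∅
  live L9: ∅→∅

Interfere edges:
  h: ∅
  u: {x}
  x: {u}
  z: ∅

N(u) = ["x"]

Answer: ["x"]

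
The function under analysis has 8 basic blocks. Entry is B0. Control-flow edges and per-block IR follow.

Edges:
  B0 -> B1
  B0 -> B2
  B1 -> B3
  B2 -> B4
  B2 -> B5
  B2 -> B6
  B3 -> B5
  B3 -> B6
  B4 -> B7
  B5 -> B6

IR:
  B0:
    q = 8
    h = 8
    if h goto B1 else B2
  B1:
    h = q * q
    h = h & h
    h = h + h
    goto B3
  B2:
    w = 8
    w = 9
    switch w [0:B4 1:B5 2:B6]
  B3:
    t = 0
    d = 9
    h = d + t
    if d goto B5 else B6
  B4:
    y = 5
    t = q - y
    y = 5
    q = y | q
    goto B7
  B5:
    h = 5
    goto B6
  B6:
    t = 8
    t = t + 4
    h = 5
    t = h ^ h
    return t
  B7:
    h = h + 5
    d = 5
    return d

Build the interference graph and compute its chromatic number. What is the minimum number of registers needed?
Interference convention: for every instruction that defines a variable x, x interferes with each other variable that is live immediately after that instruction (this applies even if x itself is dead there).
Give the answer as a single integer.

Answer: 3

Analysis:
Block summaries:
  B0: def={h,q} ue=∅
  B1: def={h} ue={q}
  B2: def={w} ue=∅
  B3: def={d,h,t} ue=∅
  B4: def={q,t,y} ue={q}
  B5: def={h} ue=∅
  B6: def={h,t} ue=∅
  B7: def={d,h} ue={h}

Backward fixpoint:
  live B0: ∅→{h,q}
  live B1: {q}→∅
  live B2: {h,q}→{h,q}
  live B3: ∅→∅
  live B4: {h,q}→{h}
  live B5: ∅→∅
  live B6: ∅→∅
  live B7: {h}→∅

Interfere edges:
  d: {h,t}
  h: {d,q,t,w,y}
  q: {h,t,w,y}
  t: {d,h,q}
  w: {h,q}
  y: {h,q}

Chromatic number:
  {d,h,t} pairwise interfere (3-clique) ⇒ χ ≥ 3
  assign d→r1 h→r0 q→r1 t→r2 w→r2 y→r2 — no edge inside a register ⇒ χ ≤ 3
  χ = 3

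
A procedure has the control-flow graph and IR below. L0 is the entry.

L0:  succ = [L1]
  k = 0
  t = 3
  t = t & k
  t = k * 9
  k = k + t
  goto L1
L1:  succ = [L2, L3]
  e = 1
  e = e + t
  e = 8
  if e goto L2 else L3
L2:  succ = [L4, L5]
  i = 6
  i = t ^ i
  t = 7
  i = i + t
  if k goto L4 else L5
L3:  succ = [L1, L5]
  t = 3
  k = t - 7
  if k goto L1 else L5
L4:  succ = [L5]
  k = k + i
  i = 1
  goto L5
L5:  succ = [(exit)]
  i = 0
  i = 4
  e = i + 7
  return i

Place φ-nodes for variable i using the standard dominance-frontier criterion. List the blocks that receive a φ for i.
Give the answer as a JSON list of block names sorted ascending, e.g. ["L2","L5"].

Answer: ["L5"]

Derivation:
idom tree: L1←L0 L2←L1 L3←L1 L4←L2 L5←L1
Join-block Dom:
  L1: preds {L0,L3}: {L0} ∩ {L0,L1,L3} = {L0}; idom=L0
  L5: preds {L2,L3,L4}: {L0,L1,L2} ∩ {L0,L1,L3} ∩ {L0,L1,L2,L4} = {L0,L1}; idom=L1

DF walk-up:
  L1←L0: walk · to L0
  L1←L3: walk L3→L1 to L0
  L5←L2: walk L2 to L1
  L5←L3: walk L3 to L1
  L5←L4: walk L4→L2 to L1
  L0: DF=∅
  L1: DF={L1}
  L2: DF={L5}
  L3: DF={L1,L5}
  L4: DF={L5}
  L5: DF=∅

φ for i: defs {L2,L4,L5}
  DF⁺ = {L5}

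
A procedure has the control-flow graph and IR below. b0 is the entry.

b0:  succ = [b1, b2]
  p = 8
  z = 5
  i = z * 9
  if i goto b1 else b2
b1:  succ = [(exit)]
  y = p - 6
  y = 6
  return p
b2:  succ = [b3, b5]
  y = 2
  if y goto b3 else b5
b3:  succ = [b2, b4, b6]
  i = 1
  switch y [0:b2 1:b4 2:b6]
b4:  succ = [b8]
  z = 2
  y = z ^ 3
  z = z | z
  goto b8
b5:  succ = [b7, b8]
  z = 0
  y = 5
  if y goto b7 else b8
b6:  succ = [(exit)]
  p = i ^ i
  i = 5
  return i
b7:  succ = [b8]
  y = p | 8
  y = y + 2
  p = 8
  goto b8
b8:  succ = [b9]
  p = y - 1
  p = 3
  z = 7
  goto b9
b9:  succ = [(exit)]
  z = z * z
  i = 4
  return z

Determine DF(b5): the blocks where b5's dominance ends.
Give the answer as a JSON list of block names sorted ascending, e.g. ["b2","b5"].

idom tree: b1←b0 b2←b0 b3←b2 b4←b3 b5←b2 b6←b3 b7←b5 b8←b2 b9←b8
Join-block Dom:
  b2: preds {b0,b3}: {b0} ∩ {b0,b2,b3} = {b0}; idom=b0
  b8: preds {b4,b5,b7}: {b0,b2,b3,b4} ∩ {b0,b2,b5} ∩ {b0,b2,b5,b7} = {b0,b2}; idom=b2

Frontier:
  b2←b0: walk · to b0
  b2←b3: walk b3→b2 to b0
  b8←b4: walk b4→b3 to b2
  b8←b5: walk b5 to b2
  b8←b7: walk b7→b5 to b2
  DF(b0)=∅
  DF(b1)=∅
  DF(b2)={b2}
  DF(b3)={b2,b8}
  DF(b4)={b8}
  DF(b5)={b8}
  DF(b6)=∅
  DF(b7)={b8}
  DF(b8)=∅
  DF(b9)=∅

DF(b5) = ["b8"]

Answer: ["b8"]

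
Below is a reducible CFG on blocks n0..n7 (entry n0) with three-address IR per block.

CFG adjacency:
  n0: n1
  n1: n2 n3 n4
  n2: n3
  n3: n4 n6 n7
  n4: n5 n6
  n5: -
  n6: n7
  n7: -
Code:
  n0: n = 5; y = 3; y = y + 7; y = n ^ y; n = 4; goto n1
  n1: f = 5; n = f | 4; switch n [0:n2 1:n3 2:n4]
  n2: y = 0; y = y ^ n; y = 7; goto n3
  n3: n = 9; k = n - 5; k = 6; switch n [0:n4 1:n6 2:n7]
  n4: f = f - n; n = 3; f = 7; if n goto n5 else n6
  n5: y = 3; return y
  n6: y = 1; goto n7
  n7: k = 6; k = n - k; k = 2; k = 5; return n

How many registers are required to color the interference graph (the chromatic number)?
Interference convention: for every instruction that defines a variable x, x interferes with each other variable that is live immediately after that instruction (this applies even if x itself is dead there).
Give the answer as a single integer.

Answer: 3

Working:
Block summaries:
  n0 def {n,y} use ∅
  n1 def {f,n} use ∅
  n2 def {y} use {n}
  n3 def {k,n} use ∅
  n4 def {f,n} use {f,n}
  n5 def {y} use ∅
  n6 def {y} use ∅
  n7 def {k} use {n}

Live sets:
  n0 li=∅ lo=∅
  n1 li=∅ lo={f,n}
  n2 li={f,n} lo={f}
  n3 li={f} lo={f,n}
  n4 li={f,n} lo={n}
  n5 li=∅ lo=∅
  n6 li={n} lo={n}
  n7 li={n} lo=∅

Conflict graph:
  f — {k,n,y}
  k — {f,n}
  n — {f,k,y}
  y — {f,n}

Chromatic number:
  clique {f,k,n} ⇒ need ≥ 3
  assign f→c0 k→c2 n→c1 y→c2 — no edge inside a register ⇒ χ ≤ 3
  χ = 3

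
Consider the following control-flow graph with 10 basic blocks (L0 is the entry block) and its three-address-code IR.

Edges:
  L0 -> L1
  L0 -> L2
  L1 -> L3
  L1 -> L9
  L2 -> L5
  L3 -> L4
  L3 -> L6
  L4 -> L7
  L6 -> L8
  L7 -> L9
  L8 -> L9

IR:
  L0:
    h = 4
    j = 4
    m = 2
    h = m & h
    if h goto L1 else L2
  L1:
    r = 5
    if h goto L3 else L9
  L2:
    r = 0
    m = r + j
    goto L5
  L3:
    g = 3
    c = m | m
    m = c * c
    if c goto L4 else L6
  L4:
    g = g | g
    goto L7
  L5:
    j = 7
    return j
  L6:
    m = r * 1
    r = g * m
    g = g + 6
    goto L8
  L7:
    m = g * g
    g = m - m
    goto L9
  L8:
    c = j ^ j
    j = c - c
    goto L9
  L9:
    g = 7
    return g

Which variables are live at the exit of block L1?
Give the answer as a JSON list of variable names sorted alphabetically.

Block summaries:
  L0: {h,j,m} / ∅
  L1: {r} / {h}
  L2: {m,r} / {j}
  L3: {c,g,m} / {m}
  L4: {g} / {g}
  L5: {j} / ∅
  L6: {g,m,r} / {g,r}
  L7: {g,m} / {g}
  L8: {c,j} / {j}
  L9: {g} / ∅

Backward fixpoint:
  L0 li=∅ lo={h,j,m}
  L1 li={h,j,m} lo={j,m,r}
  L2 li={j} lo=∅
  L3 li={j,m,r} lo={g,j,r}
  L4 li={g} lo={g}
  L5 li=∅ lo=∅
  L6 li={g,j,r} lo={j}
  L7 li={g} lo=∅
  L8 li={j} lo=∅
  L9 li=∅ lo=∅

live-out(L1) = ["j", "m", "r"]

Answer: ["j", "m", "r"]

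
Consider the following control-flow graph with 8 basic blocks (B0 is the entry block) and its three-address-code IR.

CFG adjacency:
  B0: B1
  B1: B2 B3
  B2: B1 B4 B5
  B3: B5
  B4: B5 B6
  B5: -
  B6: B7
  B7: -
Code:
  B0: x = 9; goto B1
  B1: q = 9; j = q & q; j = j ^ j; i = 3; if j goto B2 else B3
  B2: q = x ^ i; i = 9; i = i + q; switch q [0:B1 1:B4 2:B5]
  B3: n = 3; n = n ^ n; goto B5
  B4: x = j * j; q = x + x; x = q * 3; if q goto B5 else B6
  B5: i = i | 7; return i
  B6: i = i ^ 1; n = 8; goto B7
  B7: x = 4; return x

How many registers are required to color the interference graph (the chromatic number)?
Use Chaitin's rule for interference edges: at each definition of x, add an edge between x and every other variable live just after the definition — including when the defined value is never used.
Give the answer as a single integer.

Block summaries:
  B0: {x} / ∅
  B1: {i,j,q} / ∅
  B2: {i,q} / {i,x}
  B3: {n} / ∅
  B4: {q,x} / {j}
  B5: {i} / {i}
  B6: {i,n} / {i}
  B7: {x} / ∅

Backward fixpoint:
  B0 li=∅ lo={x}
  B1 li={x} lo={i,j,x}
  B2 li={i,j,x} lo={i,j,x}
  B3 li={i} lo={i}
  B4 li={i,j} lo={i}
  B5 li={i} lo=∅
  B6 li={i} lo=∅
  B7 li=∅ lo=∅

Interference:
  i — {j,n,q,x}
  j — {i,q,x}
  n — {i}
  q — {i,j,x}
  x — {i,j,q}

Chromatic number:
  lower bound: {i,j,q,x} mutually conflict ⇒ χ ≥ 4
  4-colouring: r0={i}  r1={j,n}  r2={q}  r3={x}
  χ = 4

Answer: 4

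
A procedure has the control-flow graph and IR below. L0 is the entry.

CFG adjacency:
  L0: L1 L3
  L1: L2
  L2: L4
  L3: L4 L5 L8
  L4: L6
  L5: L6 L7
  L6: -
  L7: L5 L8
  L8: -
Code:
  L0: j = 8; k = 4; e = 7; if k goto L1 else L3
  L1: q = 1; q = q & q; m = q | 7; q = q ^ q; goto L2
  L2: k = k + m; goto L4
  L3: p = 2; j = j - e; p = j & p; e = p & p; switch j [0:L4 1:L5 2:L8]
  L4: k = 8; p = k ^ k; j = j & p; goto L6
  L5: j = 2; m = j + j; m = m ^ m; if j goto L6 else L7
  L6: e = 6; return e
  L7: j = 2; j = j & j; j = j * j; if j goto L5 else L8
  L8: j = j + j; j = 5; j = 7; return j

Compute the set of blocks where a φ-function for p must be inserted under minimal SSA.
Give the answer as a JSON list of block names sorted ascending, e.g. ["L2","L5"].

Answer: ["L4", "L6"]

Derivation:
idom tree: L1←L0 L2←L1 L3←L0 L4←L0 L5←L3 L6←L0 L7←L5 L8←L3
Dom at joins:
  L4: preds {L2,L3}: {L0,L1,L2} ∩ {L0,L3} = {L0}; idom=L0
  L5: preds {L3,L7}: {L0,L3} ∩ {L0,L3,L5,L7} = {L0,L3}; idom=L3
  L6: preds {L4,L5}: {L0,L4} ∩ {L0,L3,L5} = {L0}; idom=L0
  L8: preds {L3,L7}: {L0,L3} ∩ {L0,L3,L5,L7} = {L0,L3}; idom=L3

DF walk-up:
  join L4 pred L2: L2→L1 stop@L0
  join L4 pred L3: L3 stop@L0
  join L5 pred L3: · stop@L3
  join L5 pred L7: L7→L5 stop@L3
  join L6 pred L4: L4 stop@L0
  join L6 pred L5: L5→L3 stop@L0
  join L8 pred L3: · stop@L3
  join L8 pred L7: L7→L5 stop@L3
  L0 → ∅
  L1 → {L4}
  L2 → {L4}
  L3 → {L4,L6}
  L4 → {L6}
  L5 → {L5,L6,L8}
  L6 → ∅
  L7 → {L5,L8}
  L8 → ∅

φ for p: defs {L3,L4}
  DF⁺ = {L4,L6}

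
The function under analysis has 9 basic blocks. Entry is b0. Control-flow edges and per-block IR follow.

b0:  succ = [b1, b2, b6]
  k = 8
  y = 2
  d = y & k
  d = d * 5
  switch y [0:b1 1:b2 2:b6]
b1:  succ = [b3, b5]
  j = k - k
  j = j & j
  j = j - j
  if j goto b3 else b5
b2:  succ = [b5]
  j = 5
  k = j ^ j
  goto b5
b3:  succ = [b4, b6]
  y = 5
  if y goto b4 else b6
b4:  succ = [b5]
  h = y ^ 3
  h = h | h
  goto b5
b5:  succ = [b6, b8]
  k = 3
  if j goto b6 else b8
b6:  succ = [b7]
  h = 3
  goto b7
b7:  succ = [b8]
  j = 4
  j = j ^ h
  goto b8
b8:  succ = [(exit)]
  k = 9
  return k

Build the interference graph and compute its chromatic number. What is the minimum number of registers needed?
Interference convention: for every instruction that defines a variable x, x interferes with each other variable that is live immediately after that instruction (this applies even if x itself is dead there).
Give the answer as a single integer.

Answer: 3

Derivation:
Per-block:
  b0: def={d,k,y} ue=∅
  b1: def={j} ue={k}
  b2: def={j,k} ue=∅
  b3: def={y} ue=∅
  b4: def={h} ue={y}
  b5: def={k} ue={j}
  b6: def={h} ue=∅
  b7: def={j} ue={h}
  b8: def={k} ue=∅

Live sets:
  b0: in=∅ out={k}
  b1: in={k} out={j}
  b2: in=∅ out={j}
  b3: in={j} out={j,y}
  b4: in={j,y} out={j}
  b5: in={j} out=∅
  b6: in=∅ out={h}
  b7: in={h} out=∅
  b8: in=∅ out=∅

Interfere edges:
  d↔{k,y}
  h↔{j}
  j↔{h,k,y}
  k↔{d,j,y}
  y↔{d,j,k}

Registers:
  {d,k,y} pairwise interfere (3-clique) ⇒ χ ≥ 3
  3-colouring: c0={d,j}  c1={h,k}  c2={y}
  χ = 3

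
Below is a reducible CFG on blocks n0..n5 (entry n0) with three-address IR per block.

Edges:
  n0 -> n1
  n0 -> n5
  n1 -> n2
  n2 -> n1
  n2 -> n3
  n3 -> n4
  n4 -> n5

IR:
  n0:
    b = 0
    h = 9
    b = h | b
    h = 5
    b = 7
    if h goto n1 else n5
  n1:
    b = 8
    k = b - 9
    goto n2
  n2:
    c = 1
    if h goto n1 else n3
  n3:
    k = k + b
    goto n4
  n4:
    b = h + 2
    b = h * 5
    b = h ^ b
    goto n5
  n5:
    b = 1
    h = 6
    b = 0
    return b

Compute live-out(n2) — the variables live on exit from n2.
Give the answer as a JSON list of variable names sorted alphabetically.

Answer: ["b", "h", "k"]

Analysis:
def/use:
  n0: {b,h} / ∅
  n1: {b,k} / ∅
  n2: {c} / {h}
  n3: {k} / {b,k}
  n4: {b} / {h}
  n5: {b,h} / ∅

Live sets:
  live n0: ∅→{h}
  live n1: {h}→{b,h,k}
  live n2: {b,h,k}→{b,h,k}
  live n3: {b,h,k}→{h}
  live n4: {h}→∅
  live n5: ∅→∅

live-out(n2) = ["b", "h", "k"]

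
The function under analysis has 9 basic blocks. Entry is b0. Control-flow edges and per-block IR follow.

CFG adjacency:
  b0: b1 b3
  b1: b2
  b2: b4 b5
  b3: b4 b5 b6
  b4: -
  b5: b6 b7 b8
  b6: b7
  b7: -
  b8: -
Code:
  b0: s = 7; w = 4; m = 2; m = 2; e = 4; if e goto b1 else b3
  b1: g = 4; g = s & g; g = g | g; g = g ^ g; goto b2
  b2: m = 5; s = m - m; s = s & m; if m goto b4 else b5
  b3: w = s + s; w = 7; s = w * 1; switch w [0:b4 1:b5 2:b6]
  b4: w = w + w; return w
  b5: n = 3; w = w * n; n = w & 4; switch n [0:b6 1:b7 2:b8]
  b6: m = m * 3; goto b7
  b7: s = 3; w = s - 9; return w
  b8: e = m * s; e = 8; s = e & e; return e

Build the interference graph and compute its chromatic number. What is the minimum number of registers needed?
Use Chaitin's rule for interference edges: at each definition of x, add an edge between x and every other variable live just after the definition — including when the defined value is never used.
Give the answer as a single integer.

Block summaries:
  b0 def {e,m,s,w} use ∅
  b1 def {g} use {s}
  b2 def {m,s} use ∅
  b3 def {s,w} use {s}
  b4 def {w} use {w}
  b5 def {n,w} use {w}
  b6 def {m} use {m}
  b7 def {s,w} use ∅
  b8 def {e,s} use {m,s}

Backward fixpoint:
  b0: in=∅ out={m,s,w}
  b1: in={s,w} out={w}
  b2: in={w} out={m,s,w}
  b3: in={m,s} out={m,s,w}
  b4: in={w} out=∅
  b5: in={m,s,w} out={m,s}
  b6: in={m} out=∅
  b7: in=∅ out=∅
  b8: in={m,s} out=∅

Interfere edges:
  e: {m,s,w}
  g: {s,w}
  m: {e,n,s,w}
  n: {m,s,w}
  s: {e,g,m,n,w}
  w: {e,g,m,n,s}

Colouring:
  lower bound: {e,m,s,w} mutually conflict ⇒ χ ≥ 4
  assign e→R3 g→R2 m→R2 n→R3 s→R0 w→R1 — no edge inside a register ⇒ χ ≤ 4
  χ = 4

Answer: 4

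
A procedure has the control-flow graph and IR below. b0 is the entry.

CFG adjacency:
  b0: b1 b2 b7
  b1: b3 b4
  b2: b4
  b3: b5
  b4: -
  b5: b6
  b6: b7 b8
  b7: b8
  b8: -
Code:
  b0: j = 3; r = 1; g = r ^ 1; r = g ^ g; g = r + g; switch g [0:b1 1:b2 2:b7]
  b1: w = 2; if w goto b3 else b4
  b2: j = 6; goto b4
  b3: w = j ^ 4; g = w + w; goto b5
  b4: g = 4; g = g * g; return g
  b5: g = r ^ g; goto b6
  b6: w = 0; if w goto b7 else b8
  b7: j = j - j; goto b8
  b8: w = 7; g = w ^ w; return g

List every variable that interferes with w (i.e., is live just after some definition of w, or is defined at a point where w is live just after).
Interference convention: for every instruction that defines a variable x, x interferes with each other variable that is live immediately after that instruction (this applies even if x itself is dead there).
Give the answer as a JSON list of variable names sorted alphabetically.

Per-block:
  b0: {g,j,r} / ∅
  b1: {w} / ∅
  b2: {j} / ∅
  b3: {g,w} / {j}
  b4: {g} / ∅
  b5: {g} / {g,r}
  b6: {w} / ∅
  b7: {j} / {j}
  b8: {g,w} / ∅

Liveness:
  b0: in=∅ out={j,r}
  b1: in={j,r} out={j,r}
  b2: in=∅ out=∅
  b3: in={j,r} out={g,j,r}
  b4: in=∅ out=∅
  b5: in={g,j,r} out={j}
  b6: in={j} out={j}
  b7: in={j} out=∅
  b8: in=∅ out=∅

Interference:
  g↔{j,r}
  j↔{g,r,w}
  r↔{g,j,w}
  w↔{j,r}

N(w) = ["j", "r"]

Answer: ["j", "r"]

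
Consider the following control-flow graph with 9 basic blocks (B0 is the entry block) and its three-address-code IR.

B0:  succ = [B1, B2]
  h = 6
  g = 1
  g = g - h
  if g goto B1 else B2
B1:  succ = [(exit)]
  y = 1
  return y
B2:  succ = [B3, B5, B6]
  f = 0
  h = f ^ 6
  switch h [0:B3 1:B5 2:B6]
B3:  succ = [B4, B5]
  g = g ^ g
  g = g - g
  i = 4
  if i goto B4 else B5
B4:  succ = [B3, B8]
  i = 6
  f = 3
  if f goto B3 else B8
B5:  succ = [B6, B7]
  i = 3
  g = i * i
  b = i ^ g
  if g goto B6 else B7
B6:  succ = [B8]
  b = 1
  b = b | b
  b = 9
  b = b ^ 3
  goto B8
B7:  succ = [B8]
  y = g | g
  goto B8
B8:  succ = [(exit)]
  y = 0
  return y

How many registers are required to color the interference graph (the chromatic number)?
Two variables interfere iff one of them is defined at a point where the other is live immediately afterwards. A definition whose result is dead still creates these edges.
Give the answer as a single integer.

def/use:
  B0: {g,h} / ∅
  B1: {y} / ∅
  B2: {f,h} / ∅
  B3: {g,i} / {g}
  B4: {f,i} / ∅
  B5: {b,g,i} / ∅
  B6: {b} / ∅
  B7: {y} / {g}
  B8: {y} / ∅

Liveness:
  live B0: ∅→{g}
  live B1: ∅→∅
  live B2: {g}→{g}
  live B3: {g}→{g}
  live B4: {g}→{g}
  live B5: ∅→{g}
  live B6: ∅→∅
  live B7: {g}→∅
  live B8: ∅→∅

Interfere edges:
  b — {g}
  f — {g}
  g — {b,f,h,i}
  h — {g}
  i — {g}
  y — ∅

Registers:
  clique {b,g} ⇒ need ≥ 2
  assign b→R1 f→R1 g→R0 h→R1 i→R1 y→R0 — no edge inside a register ⇒ χ ≤ 2
  χ = 2

Answer: 2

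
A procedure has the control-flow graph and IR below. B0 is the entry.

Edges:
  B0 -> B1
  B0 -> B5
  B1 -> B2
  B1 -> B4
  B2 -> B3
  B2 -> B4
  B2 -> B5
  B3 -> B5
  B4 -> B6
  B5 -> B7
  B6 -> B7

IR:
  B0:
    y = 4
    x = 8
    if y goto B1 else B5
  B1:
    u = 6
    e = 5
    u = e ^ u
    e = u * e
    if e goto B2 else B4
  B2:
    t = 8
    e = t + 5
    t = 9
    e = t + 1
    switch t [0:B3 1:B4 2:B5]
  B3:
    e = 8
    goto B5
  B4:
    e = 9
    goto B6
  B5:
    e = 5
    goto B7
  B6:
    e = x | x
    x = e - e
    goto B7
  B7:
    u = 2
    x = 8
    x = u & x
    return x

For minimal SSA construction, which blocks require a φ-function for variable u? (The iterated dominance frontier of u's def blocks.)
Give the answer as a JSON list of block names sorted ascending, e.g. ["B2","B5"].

idom tree: B1←B0 B2←B1 B3←B2 B4←B1 B5←B0 B6←B4 B7←B0
Dom at joins:
  B4: preds {B1,B2}: {B0,B1} ∩ {B0,B1,B2} = {B0,B1}; idom=B1
  B5: preds {B0,B2,B3}: {B0} ∩ {B0,B1,B2} ∩ {B0,B1,B2,B3} = {B0}; idom=B0
  B7: preds {B5,B6}: {B0,B5} ∩ {B0,B1,B4,B6} = {B0}; idom=B0

Frontier:
  join B4 pred B1: · stop@B1
  join B4 pred B2: B2 stop@B1
  join B5 pred B0: · stop@B0
  join B5 pred B2: B2→B1 stop@B0
  join B5 pred B3: B3→B2→B1 stop@B0
  join B7 pred B5: B5 stop@B0
  join B7 pred B6: B6→B4→B1 stop@B0
  B0 → ∅
  B1 → {B5,B7}
  B2 → {B4,B5}
  B3 → {B5}
  B4 → {B7}
  B5 → {B7}
  B6 → {B7}
  B7 → ∅

φ for u: defs {B1,B7}
  DF⁺ = {B5,B7}

Answer: ["B5", "B7"]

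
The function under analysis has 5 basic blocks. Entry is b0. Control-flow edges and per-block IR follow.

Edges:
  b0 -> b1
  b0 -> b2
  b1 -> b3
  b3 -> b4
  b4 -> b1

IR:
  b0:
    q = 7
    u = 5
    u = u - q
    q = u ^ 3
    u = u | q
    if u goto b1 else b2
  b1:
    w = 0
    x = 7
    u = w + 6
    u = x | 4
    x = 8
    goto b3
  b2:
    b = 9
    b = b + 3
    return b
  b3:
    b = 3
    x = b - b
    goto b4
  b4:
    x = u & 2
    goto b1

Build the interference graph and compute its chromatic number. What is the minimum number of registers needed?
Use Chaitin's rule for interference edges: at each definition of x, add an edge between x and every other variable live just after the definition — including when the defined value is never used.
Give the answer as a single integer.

Block summaries:
  b0 def {q,u} use ∅
  b1 def {u,w,x} use ∅
  b2 def {b} use ∅
  b3 def {b,x} use ∅
  b4 def {x} use {u}

Backward fixpoint:
  b0 li=∅ lo=∅
  b1 li=∅ lo={u}
  b2 li=∅ lo=∅
  b3 li={u} lo={u}
  b4 li={u} lo=∅

Interfere edges:
  b — {u}
  q — {u}
  u — {b,q,x}
  w — {x}
  x — {u,w}

Colouring:
  {b,u} pairwise interfere (2-clique) ⇒ χ ≥ 2
  2-colouring: r0={u,w}  r1={b,q,x}
  χ = 2

Answer: 2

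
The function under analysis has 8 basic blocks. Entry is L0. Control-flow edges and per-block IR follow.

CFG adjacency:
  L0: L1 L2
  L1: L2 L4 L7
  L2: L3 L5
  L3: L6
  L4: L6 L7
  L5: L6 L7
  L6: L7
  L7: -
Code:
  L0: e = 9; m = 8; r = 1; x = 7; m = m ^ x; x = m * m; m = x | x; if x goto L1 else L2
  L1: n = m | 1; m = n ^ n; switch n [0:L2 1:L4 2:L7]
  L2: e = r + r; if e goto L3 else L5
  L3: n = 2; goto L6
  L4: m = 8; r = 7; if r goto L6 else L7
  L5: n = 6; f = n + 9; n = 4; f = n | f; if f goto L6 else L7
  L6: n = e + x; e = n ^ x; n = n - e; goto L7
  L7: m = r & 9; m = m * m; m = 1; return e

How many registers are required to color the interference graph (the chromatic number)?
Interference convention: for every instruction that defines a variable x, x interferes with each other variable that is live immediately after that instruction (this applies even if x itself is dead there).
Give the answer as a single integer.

Answer: 5

Derivation:
def/use:
  L0: def={e,m,r,x} ue=∅
  L1: def={m,n} ue={m}
  L2: def={e} ue={r}
  L3: def={n} ue=∅
  L4: def={m,r} ue=∅
  L5: def={f,n} ue=∅
  L6: def={e,n} ue={e,x}
  L7: def={m} ue={e,r}

Backward fixpoint:
  L0 li=∅ lo={e,m,r,x}
  L1 li={e,m,r,x} lo={e,r,x}
  L2 li={r,x} lo={e,r,x}
  L3 li={e,r,x} lo={e,r,x}
  L4 li={e,x} lo={e,r,x}
  L5 li={e,r,x} lo={e,r,x}
  L6 li={e,r,x} lo={e,r}
  L7 li={e,r} lo=∅

Interference:
  e — {f,m,n,r,x}
  f — {e,n,r,x}
  m — {e,n,r,x}
  n — {e,f,m,r,x}
  r — {e,f,m,n,x}
  x — {e,f,m,n,r}

Colouring:
  clique {e,f,n,r,x} ⇒ need ≥ 5
  assign e→c0 f→c4 m→c4 n→c1 r→c2 x→c3 — no edge inside a register ⇒ χ ≤ 5
  χ = 5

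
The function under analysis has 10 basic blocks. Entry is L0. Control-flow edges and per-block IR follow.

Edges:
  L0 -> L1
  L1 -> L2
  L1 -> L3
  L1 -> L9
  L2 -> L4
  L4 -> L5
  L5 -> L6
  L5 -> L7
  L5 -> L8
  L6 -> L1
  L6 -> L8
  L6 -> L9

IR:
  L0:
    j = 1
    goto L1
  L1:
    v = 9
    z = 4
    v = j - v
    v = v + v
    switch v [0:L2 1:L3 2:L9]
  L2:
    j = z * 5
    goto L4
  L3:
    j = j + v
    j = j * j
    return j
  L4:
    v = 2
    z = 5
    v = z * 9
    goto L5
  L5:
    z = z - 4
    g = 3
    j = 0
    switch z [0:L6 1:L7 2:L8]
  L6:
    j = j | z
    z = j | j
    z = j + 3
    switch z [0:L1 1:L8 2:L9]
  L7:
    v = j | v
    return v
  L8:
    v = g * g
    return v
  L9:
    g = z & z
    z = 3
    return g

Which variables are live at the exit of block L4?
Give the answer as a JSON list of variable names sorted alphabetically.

def/use:
  L0: {j} / ∅
  L1: {v,z} / {j}
  L2: {j} / {z}
  L3: {j} / {j,v}
  L4: {v,z} / ∅
  L5: {g,j,z} / {z}
  L6: {j,z} / {j,z}
  L7: {v} / {j,v}
  L8: {v} / {g}
  L9: {g,z} / {z}

Liveness:
  L0 li=∅ lo={j}
  L1 li={j} lo={j,v,z}
  L2 li={z} lo=∅
  L3 li={j,v} lo=∅
  L4 li=∅ lo={v,z}
  L5 li={v,z} lo={g,j,v,z}
  L6 li={g,j,z} lo={g,j,z}
  L7 li={j,v} lo=∅
  L8 li={g} lo=∅
  L9 li={z} lo=∅

live-out(L4) = ["v", "z"]

Answer: ["v", "z"]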